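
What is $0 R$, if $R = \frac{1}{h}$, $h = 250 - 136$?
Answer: $0$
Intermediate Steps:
$h = 114$ ($h = 250 - 136 = 114$)
$R = \frac{1}{114} \approx 0.0087719$
$0 R = 0 \cdot \frac{1}{114} = 0$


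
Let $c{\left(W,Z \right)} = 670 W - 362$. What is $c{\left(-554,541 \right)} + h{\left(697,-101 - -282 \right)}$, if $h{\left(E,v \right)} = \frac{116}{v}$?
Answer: $- \frac{67248986}{181} \approx -3.7154 \cdot 10^{5}$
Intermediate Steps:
$c{\left(W,Z \right)} = -362 + 670 W$
$c{\left(-554,541 \right)} + h{\left(697,-101 - -282 \right)} = \left(-362 + 670 \left(-554\right)\right) + \frac{116}{-101 - -282} = \left(-362 - 371180\right) + \frac{116}{-101 + 282} = -371542 + \frac{116}{181} = - \frac{67248986}{181}$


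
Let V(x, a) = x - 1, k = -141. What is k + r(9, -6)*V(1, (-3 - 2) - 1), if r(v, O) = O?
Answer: -141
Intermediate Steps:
V(x, a) = -1 + x
k + r(9, -6)*V(1, (-3 - 2) - 1) = -141 - 6*(-1 + 1) = -141 - 6*0 = -141 + 0 = -141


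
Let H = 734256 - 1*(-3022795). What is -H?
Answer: -3757051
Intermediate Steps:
H = 3757051 (H = 734256 + 3022795 = 3757051)
-H = -1*3757051 = -3757051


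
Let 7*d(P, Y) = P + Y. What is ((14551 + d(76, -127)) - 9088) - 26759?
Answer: -149123/7 ≈ -21303.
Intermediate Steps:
d(P, Y) = P/7 + Y/7 (d(P, Y) = (P + Y)/7 = P/7 + Y/7)
((14551 + d(76, -127)) - 9088) - 26759 = ((14551 + ((⅐)*76 + (⅐)*(-127))) - 9088) - 26759 = ((14551 + (76/7 - 127/7)) - 9088) - 26759 = ((14551 - 51/7) - 9088) - 26759 = (101806/7 - 9088) - 26759 = 38190/7 - 26759 = -149123/7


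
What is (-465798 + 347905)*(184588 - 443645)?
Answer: 30541006901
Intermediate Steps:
(-465798 + 347905)*(184588 - 443645) = -117893*(-259057) = 30541006901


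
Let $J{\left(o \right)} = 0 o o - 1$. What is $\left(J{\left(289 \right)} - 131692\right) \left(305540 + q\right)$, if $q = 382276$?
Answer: $-90580552488$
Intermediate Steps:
$J{\left(o \right)} = -1$ ($J{\left(o \right)} = 0 o^{2} - 1 = 0 - 1 = -1$)
$\left(J{\left(289 \right)} - 131692\right) \left(305540 + q\right) = \left(-1 - 131692\right) \left(305540 + 382276\right) = \left(-131693\right) 687816 = -90580552488$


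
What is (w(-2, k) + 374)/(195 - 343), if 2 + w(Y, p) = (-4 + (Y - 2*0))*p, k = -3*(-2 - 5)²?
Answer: -627/74 ≈ -8.4730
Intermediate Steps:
k = -147 (k = -3*(-7)² = -3*49 = -147)
w(Y, p) = -2 + p*(-4 + Y) (w(Y, p) = -2 + (-4 + (Y - 2*0))*p = -2 + (-4 + (Y + 0))*p = -2 + (-4 + Y)*p = -2 + p*(-4 + Y))
(w(-2, k) + 374)/(195 - 343) = ((-2 - 4*(-147) - 2*(-147)) + 374)/(195 - 343) = ((-2 + 588 + 294) + 374)/(-148) = (880 + 374)*(-1/148) = 1254*(-1/148) = -627/74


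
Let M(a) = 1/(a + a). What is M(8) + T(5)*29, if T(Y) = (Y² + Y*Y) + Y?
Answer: 25521/16 ≈ 1595.1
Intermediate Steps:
T(Y) = Y + 2*Y² (T(Y) = (Y² + Y²) + Y = 2*Y² + Y = Y + 2*Y²)
M(a) = 1/(2*a)
M(8) + T(5)*29 = (½)/8 + (5*(1 + 2*5))*29 = (½)*(⅛) + (5*(1 + 10))*29 = 1/16 + (5*11)*29 = 1/16 + 55*29 = 1/16 + 1595 = 25521/16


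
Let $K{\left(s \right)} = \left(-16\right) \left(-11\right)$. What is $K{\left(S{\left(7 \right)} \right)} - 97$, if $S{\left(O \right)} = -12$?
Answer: $79$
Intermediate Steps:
$K{\left(s \right)} = 176$
$K{\left(S{\left(7 \right)} \right)} - 97 = 176 - 97 = 79$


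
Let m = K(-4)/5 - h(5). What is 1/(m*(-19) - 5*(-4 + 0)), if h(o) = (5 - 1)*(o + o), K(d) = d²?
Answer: 5/3596 ≈ 0.0013904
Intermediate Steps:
h(o) = 8*o (h(o) = 4*(2*o) = 8*o)
m = -184/5 (m = (-4)²/5 - 8*5 = 16*(⅕) - 1*40 = 16/5 - 40 = -184/5 ≈ -36.800)
1/(m*(-19) - 5*(-4 + 0)) = 1/(-184/5*(-19) - 5*(-4 + 0)) = 1/(3496/5 - 5*(-4)) = 1/(3496/5 + 20) = 1/(3596/5) = 5/3596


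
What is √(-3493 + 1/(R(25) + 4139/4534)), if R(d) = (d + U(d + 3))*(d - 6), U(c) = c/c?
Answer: I*√18301871083035/72385 ≈ 59.102*I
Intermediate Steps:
U(c) = 1
R(d) = (1 + d)*(-6 + d) (R(d) = (d + 1)*(d - 6) = (1 + d)*(-6 + d))
√(-3493 + 1/(R(25) + 4139/4534)) = √(-3493 + 1/((-6 + 25² - 5*25) + 4139/4534)) = √(-3493 + 1/((-6 + 625 - 125) + 4139*(1/4534))) = √(-3493 + 1/(494 + 4139/4534)) = √(-3493 + 1/(2243935/4534)) = √(-3493 + 4534/2243935) = √(-7838060421/2243935) = I*√18301871083035/72385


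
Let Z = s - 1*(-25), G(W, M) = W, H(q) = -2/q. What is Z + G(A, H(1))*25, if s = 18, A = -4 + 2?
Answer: -7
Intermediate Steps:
A = -2
Z = 43 (Z = 18 - 1*(-25) = 18 + 25 = 43)
Z + G(A, H(1))*25 = 43 - 2*25 = 43 - 50 = -7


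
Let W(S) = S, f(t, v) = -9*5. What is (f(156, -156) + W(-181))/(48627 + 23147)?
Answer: -113/35887 ≈ -0.0031488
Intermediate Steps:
f(t, v) = -45
(f(156, -156) + W(-181))/(48627 + 23147) = (-45 - 181)/(48627 + 23147) = -226/71774 = -226*1/71774 = -113/35887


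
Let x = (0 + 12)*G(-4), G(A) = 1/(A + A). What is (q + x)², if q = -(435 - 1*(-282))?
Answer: 2064969/4 ≈ 5.1624e+5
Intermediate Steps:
G(A) = 1/(2*A)
x = -3/2 (x = (0 + 12)*((½)/(-4)) = 12*((½)*(-¼)) = 12*(-⅛) = -3/2 ≈ -1.5000)
q = -717 (q = -(435 + 282) = -1*717 = -717)
(q + x)² = (-717 - 3/2)² = (-1437/2)² = 2064969/4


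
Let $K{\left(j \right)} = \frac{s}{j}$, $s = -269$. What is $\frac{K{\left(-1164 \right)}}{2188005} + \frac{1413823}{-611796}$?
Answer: $- \frac{75016202554432}{32461358144265} \approx -2.3109$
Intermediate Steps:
$K{\left(j \right)} = - \frac{269}{j}$
$\frac{K{\left(-1164 \right)}}{2188005} + \frac{1413823}{-611796} = \frac{\left(-269\right) \frac{1}{-1164}}{2188005} + \frac{1413823}{-611796} = \left(-269\right) \left(- \frac{1}{1164}\right) \frac{1}{2188005} + 1413823 \left(- \frac{1}{611796}\right) = \frac{269}{1164} \cdot \frac{1}{2188005} - \frac{1413823}{611796} = \frac{269}{2546837820} - \frac{1413823}{611796} = - \frac{75016202554432}{32461358144265}$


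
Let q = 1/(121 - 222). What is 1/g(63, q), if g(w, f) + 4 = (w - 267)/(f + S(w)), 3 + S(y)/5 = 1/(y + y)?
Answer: 190511/1834060 ≈ 0.10387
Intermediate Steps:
q = -1/101 (q = 1/(-101) = -1/101 ≈ -0.0099010)
S(y) = -15 + 5/(2*y) (S(y) = -15 + 5/(y + y) = -15 + 5/((2*y)) = -15 + 5*(1/(2*y)) = -15 + 5/(2*y))
g(w, f) = -4 + (-267 + w)/(-15 + f + 5/(2*w)) (g(w, f) = -4 + (w - 267)/(f + (-15 + 5/(2*w))) = -4 + (-267 + w)/(-15 + f + 5/(2*w)))
1/g(63, q) = 1/(2*(-10 + 60*63 - 1*63*(267 - 1*63 + 4*(-1/101)))/(5 + 2*63*(-15 - 1/101))) = 1/(2*(-10 + 3780 - 1*63*(267 - 63 - 4/101))/(5 + 2*63*(-1516/101))) = 1/(2*(-10 + 3780 - 1*63*20600/101)/(5 - 191016/101)) = 1/(2*(-10 + 3780 - 1297800/101)/(-190511/101)) = 1/(2*(-101/190511)*(-917030/101)) = 1/(1834060/190511) = 190511/1834060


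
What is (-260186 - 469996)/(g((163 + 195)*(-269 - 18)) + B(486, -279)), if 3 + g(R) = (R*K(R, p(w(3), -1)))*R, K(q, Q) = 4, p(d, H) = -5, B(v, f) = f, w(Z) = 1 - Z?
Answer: -365091/21113480891 ≈ -1.7292e-5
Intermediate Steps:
g(R) = -3 + 4*R**2 (g(R) = -3 + (R*4)*R = -3 + (4*R)*R = -3 + 4*R**2)
(-260186 - 469996)/(g((163 + 195)*(-269 - 18)) + B(486, -279)) = (-260186 - 469996)/((-3 + 4*((163 + 195)*(-269 - 18))**2) - 279) = -730182/((-3 + 4*(358*(-287))**2) - 279) = -730182/((-3 + 4*(-102746)**2) - 279) = -730182/((-3 + 4*10556740516) - 279) = -730182/((-3 + 42226962064) - 279) = -730182/(42226962061 - 279) = -730182/42226961782 = -730182*1/42226961782 = -365091/21113480891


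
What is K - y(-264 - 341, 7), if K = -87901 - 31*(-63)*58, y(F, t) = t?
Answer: 25366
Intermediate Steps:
K = 25373 (K = -87901 - (-1953)*58 = -87901 - 1*(-113274) = -87901 + 113274 = 25373)
K - y(-264 - 341, 7) = 25373 - 1*7 = 25373 - 7 = 25366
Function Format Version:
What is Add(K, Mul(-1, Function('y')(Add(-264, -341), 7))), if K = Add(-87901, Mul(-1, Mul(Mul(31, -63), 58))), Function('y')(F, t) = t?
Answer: 25366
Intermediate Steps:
K = 25373 (K = Add(-87901, Mul(-1, Mul(-1953, 58))) = Add(-87901, Mul(-1, -113274)) = Add(-87901, 113274) = 25373)
Add(K, Mul(-1, Function('y')(Add(-264, -341), 7))) = Add(25373, Mul(-1, 7)) = Add(25373, -7) = 25366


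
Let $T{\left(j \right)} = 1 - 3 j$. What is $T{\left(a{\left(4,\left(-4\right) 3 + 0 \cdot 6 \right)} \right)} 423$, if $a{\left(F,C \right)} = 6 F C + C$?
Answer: $381123$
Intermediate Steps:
$a{\left(F,C \right)} = C + 6 C F$ ($a{\left(F,C \right)} = 6 C F + C = C + 6 C F$)
$T{\left(a{\left(4,\left(-4\right) 3 + 0 \cdot 6 \right)} \right)} 423 = \left(1 - 3 \left(\left(-4\right) 3 + 0 \cdot 6\right) \left(1 + 6 \cdot 4\right)\right) 423 = \left(1 - 3 \left(-12 + 0\right) \left(1 + 24\right)\right) 423 = \left(1 - 3 \left(\left(-12\right) 25\right)\right) 423 = \left(1 - -900\right) 423 = \left(1 + 900\right) 423 = 901 \cdot 423 = 381123$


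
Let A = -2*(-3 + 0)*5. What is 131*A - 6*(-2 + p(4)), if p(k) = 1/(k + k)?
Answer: 15765/4 ≈ 3941.3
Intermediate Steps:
p(k) = 1/(2*k)
A = 30 (A = -2*(-3)*5 = 6*5 = 30)
131*A - 6*(-2 + p(4)) = 131*30 - 6*(-2 + (1/2)/4) = 3930 - 6*(-2 + (1/2)*(1/4)) = 3930 - 6*(-2 + 1/8) = 3930 - 6*(-15/8) = 3930 + 45/4 = 15765/4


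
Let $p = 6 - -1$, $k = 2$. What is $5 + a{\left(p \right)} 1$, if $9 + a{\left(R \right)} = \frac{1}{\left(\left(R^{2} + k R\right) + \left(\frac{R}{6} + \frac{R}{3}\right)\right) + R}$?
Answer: $- \frac{586}{147} \approx -3.9864$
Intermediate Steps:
$p = 7$ ($p = 6 + 1 = 7$)
$a{\left(R \right)} = -9 + \frac{1}{R^{2} + \frac{7 R}{2}}$ ($a{\left(R \right)} = -9 + \frac{1}{\left(\left(R^{2} + 2 R\right) + \left(\frac{R}{6} + \frac{R}{3}\right)\right) + R} = -9 + \frac{1}{\left(\left(R^{2} + 2 R\right) + \frac{R}{2}\right) + R} = -9 + \frac{1}{\left(R^{2} + \frac{5 R}{2}\right) + R} = -9 + \frac{1}{R^{2} + \frac{7 R}{2}}$)
$5 + a{\left(p \right)} 1 = 5 + \frac{2 - 441 - 18 \cdot 7^{2}}{7 \left(7 + 2 \cdot 7\right)} 1 = 5 + \frac{2 - 441 - 882}{7 \left(7 + 14\right)} 1 = 5 + \frac{2 - 441 - 882}{7 \cdot 21} \cdot 1 = 5 + \frac{1}{7} \cdot \frac{1}{21} \left(-1321\right) 1 = 5 - \frac{1321}{147} = - \frac{586}{147}$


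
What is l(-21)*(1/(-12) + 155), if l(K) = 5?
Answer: 9295/12 ≈ 774.58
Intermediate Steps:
l(-21)*(1/(-12) + 155) = 5*(1/(-12) + 155) = 5*(-1/12 + 155) = 5*(1859/12) = 9295/12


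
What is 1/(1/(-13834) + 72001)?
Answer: 13834/996061833 ≈ 1.3889e-5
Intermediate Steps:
1/(1/(-13834) + 72001) = 1/(-1/13834 + 72001) = 1/(996061833/13834) = 13834/996061833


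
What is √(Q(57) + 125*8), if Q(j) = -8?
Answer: 4*√62 ≈ 31.496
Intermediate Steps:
√(Q(57) + 125*8) = √(-8 + 125*8) = √(-8 + 1000) = √992 = 4*√62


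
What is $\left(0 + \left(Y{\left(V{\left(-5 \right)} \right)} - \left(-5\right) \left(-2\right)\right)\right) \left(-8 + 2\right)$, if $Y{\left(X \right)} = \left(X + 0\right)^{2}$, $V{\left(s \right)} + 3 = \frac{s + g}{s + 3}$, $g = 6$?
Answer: $- \frac{27}{2} \approx -13.5$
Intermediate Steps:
$V{\left(s \right)} = -3 + \frac{6 + s}{3 + s}$ ($V{\left(s \right)} = -3 + \frac{s + 6}{s + 3} = -3 + \frac{6 + s}{3 + s}$)
$Y{\left(X \right)} = X^{2}$
$\left(0 + \left(Y{\left(V{\left(-5 \right)} \right)} - \left(-5\right) \left(-2\right)\right)\right) \left(-8 + 2\right) = \left(0 + \left(\left(\frac{-3 - -10}{3 - 5}\right)^{2} - \left(-5\right) \left(-2\right)\right)\right) \left(-8 + 2\right) = \left(0 + \left(\left(\frac{-3 + 10}{-2}\right)^{2} - 10\right)\right) \left(-6\right) = \left(0 - \left(10 - \left(\left(- \frac{1}{2}\right) 7\right)^{2}\right)\right) \left(-6\right) = \left(0 - \left(10 - \left(- \frac{7}{2}\right)^{2}\right)\right) \left(-6\right) = \left(0 + \left(\frac{49}{4} - 10\right)\right) \left(-6\right) = \left(0 + \frac{9}{4}\right) \left(-6\right) = \frac{9}{4} \left(-6\right) = - \frac{27}{2}$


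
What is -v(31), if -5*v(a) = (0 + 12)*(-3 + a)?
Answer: 336/5 ≈ 67.200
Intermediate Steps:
v(a) = 36/5 - 12*a/5 (v(a) = -(0 + 12)*(-3 + a)/5 = -12*(-3 + a)/5 = -(-36 + 12*a)/5 = 36/5 - 12*a/5)
-v(31) = -(36/5 - 12/5*31) = -(36/5 - 372/5) = -1*(-336/5) = 336/5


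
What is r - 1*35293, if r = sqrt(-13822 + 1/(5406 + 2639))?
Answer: -35293 + I*sqrt(894587821505)/8045 ≈ -35293.0 + 117.57*I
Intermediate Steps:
r = I*sqrt(894587821505)/8045 (r = sqrt(-13822 + 1/8045) = sqrt(-111197989/8045) = I*sqrt(894587821505)/8045 ≈ 117.57*I)
r - 1*35293 = I*sqrt(894587821505)/8045 - 1*35293 = I*sqrt(894587821505)/8045 - 35293 = -35293 + I*sqrt(894587821505)/8045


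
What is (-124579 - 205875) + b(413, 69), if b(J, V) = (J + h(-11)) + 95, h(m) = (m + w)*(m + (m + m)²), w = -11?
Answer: -340352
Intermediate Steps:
h(m) = (-11 + m)*(m + 4*m²) (h(m) = (m - 11)*(m + (m + m)²) = (-11 + m)*(m + (2*m)²) = (-11 + m)*(m + 4*m²))
b(J, V) = -10311 + J (b(J, V) = (J - 11*(-11 - 43*(-11) + 4*(-11)²)) + 95 = (J - 11*(-11 + 473 + 4*121)) + 95 = (J - 11*(-11 + 473 + 484)) + 95 = (J - 11*946) + 95 = (J - 10406) + 95 = (-10406 + J) + 95 = -10311 + J)
(-124579 - 205875) + b(413, 69) = (-124579 - 205875) + (-10311 + 413) = -330454 - 9898 = -340352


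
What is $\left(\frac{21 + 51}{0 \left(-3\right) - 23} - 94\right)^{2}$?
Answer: $\frac{4990756}{529} \approx 9434.3$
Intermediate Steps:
$\left(\frac{21 + 51}{0 \left(-3\right) - 23} - 94\right)^{2} = \left(\frac{72}{0 - 23} - 94\right)^{2} = \left(\frac{72}{-23} - 94\right)^{2} = \left(72 \left(- \frac{1}{23}\right) - 94\right)^{2} = \left(- \frac{72}{23} - 94\right)^{2} = \left(- \frac{2234}{23}\right)^{2} = \frac{4990756}{529}$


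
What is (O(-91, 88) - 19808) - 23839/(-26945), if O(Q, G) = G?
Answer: -531331561/26945 ≈ -19719.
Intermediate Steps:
(O(-91, 88) - 19808) - 23839/(-26945) = (88 - 19808) - 23839/(-26945) = -19720 - 23839*(-1/26945) = -19720 + 23839/26945 = -531331561/26945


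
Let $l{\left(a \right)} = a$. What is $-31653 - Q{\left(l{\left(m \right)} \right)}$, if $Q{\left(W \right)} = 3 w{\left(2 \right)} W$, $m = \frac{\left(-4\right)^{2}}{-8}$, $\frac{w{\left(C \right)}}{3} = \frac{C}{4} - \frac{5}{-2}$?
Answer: $-31599$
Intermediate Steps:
$w{\left(C \right)} = \frac{15}{2} + \frac{3 C}{4}$ ($w{\left(C \right)} = 3 \left(\frac{C}{4} - \frac{5}{-2}\right) = 3 \left(C \frac{1}{4} - - \frac{5}{2}\right) = 3 \left(\frac{C}{4} + \frac{5}{2}\right) = 3 \left(\frac{5}{2} + \frac{C}{4}\right) = \frac{15}{2} + \frac{3 C}{4}$)
$m = -2$ ($m = 16 \left(- \frac{1}{8}\right) = -2$)
$Q{\left(W \right)} = 27 W$ ($Q{\left(W \right)} = 3 \left(\frac{15}{2} + \frac{3}{4} \cdot 2\right) W = 3 \left(\frac{15}{2} + \frac{3}{2}\right) W = 3 \cdot 9 W = 27 W$)
$-31653 - Q{\left(l{\left(m \right)} \right)} = -31653 - 27 \left(-2\right) = -31653 - -54 = -31653 + 54 = -31599$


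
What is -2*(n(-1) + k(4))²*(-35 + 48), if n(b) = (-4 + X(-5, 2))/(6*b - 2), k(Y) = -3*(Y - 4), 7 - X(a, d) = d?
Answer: -13/32 ≈ -0.40625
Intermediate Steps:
X(a, d) = 7 - d
k(Y) = 12 - 3*Y (k(Y) = -3*(-4 + Y) = 12 - 3*Y)
n(b) = 1/(-2 + 6*b) (n(b) = (-4 + (7 - 1*2))/(6*b - 2) = (-4 + (7 - 2))/(-2 + 6*b) = (-4 + 5)/(-2 + 6*b) = 1/(-2 + 6*b))
-2*(n(-1) + k(4))²*(-35 + 48) = -2*(1/(2*(-1 + 3*(-1))) + (12 - 3*4))²*(-35 + 48) = -2*(1/(2*(-1 - 3)) + (12 - 12))²*13 = -2*((½)/(-4) + 0)²*13 = -2*((½)*(-¼) + 0)²*13 = -2*(-⅛ + 0)²*13 = -2*(-⅛)²*13 = -13/32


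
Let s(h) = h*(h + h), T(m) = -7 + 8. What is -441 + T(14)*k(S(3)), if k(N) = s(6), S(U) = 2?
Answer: -369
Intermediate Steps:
T(m) = 1
s(h) = 2*h**2 (s(h) = h*(2*h) = 2*h**2)
k(N) = 72 (k(N) = 2*6**2 = 2*36 = 72)
-441 + T(14)*k(S(3)) = -441 + 1*72 = -441 + 72 = -369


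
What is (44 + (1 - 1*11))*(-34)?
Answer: -1156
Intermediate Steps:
(44 + (1 - 1*11))*(-34) = (44 + (1 - 11))*(-34) = (44 - 10)*(-34) = 34*(-34) = -1156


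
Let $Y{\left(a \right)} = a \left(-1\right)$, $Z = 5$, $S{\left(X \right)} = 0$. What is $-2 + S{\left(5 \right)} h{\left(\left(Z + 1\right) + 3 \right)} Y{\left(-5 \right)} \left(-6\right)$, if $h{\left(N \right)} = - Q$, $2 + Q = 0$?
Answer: $-2$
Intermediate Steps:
$Q = -2$ ($Q = -2 + 0 = -2$)
$h{\left(N \right)} = 2$ ($h{\left(N \right)} = \left(-1\right) \left(-2\right) = 2$)
$Y{\left(a \right)} = - a$
$-2 + S{\left(5 \right)} h{\left(\left(Z + 1\right) + 3 \right)} Y{\left(-5 \right)} \left(-6\right) = -2 + 0 \cdot 2 \left(\left(-1\right) \left(-5\right)\right) \left(-6\right) = -2 + 0 \cdot 5 \left(-6\right) = -2 + 0 \left(-6\right) = -2 + 0 = -2$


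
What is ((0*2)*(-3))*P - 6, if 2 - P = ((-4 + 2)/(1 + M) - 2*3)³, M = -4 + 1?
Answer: -6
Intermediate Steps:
M = -3
P = 127 (P = 2 - ((-4 + 2)/(1 - 3) - 2*3)³ = 2 - (-2/(-2) - 6)³ = 2 - (-2*(-½) - 6)³ = 2 - (1 - 6)³ = 2 - 1*(-5)³ = 2 - 1*(-125) = 2 + 125 = 127)
((0*2)*(-3))*P - 6 = ((0*2)*(-3))*127 - 6 = (0*(-3))*127 - 6 = 0*127 - 6 = 0 - 6 = -6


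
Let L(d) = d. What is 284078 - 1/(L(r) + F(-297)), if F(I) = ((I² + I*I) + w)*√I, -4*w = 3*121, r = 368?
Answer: 41971347125843500110/147745855454641 + 8463708*I*√33/147745855454641 ≈ 2.8408e+5 + 3.2908e-7*I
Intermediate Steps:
w = -363/4 (w = -3*121/4 = -¼*363 = -363/4 ≈ -90.750)
F(I) = √I*(-363/4 + 2*I²) (F(I) = ((I² + I*I) - 363/4)*√I = ((I² + I²) - 363/4)*√I = (2*I² - 363/4)*√I = (-363/4 + 2*I²)*√I = √I*(-363/4 + 2*I²))
284078 - 1/(L(r) + F(-297)) = 284078 - 1/(368 + √(-297)*(-363 + 8*(-297)²)/4) = 284078 - 1/(368 + (3*I*√33)*(-363 + 8*88209)/4) = 284078 - 1/(368 + (3*I*√33)*(-363 + 705672)/4) = 284078 - 1/(368 + (¼)*(3*I*√33)*705309) = 284078 - 1/(368 + 2115927*I*√33/4)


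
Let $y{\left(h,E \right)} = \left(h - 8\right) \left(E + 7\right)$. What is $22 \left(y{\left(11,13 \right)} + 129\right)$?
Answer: $4158$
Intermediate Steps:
$y{\left(h,E \right)} = \left(-8 + h\right) \left(7 + E\right)$
$22 \left(y{\left(11,13 \right)} + 129\right) = 22 \left(\left(-56 - 104 + 7 \cdot 11 + 13 \cdot 11\right) + 129\right) = 22 \left(\left(-56 - 104 + 77 + 143\right) + 129\right) = 22 \left(60 + 129\right) = 22 \cdot 189 = 4158$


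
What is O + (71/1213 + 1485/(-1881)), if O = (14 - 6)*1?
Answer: 167530/23047 ≈ 7.2691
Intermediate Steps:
O = 8 (O = 8*1 = 8)
O + (71/1213 + 1485/(-1881)) = 8 + (71/1213 + 1485/(-1881)) = 8 + (71*(1/1213) + 1485*(-1/1881)) = 8 + (71/1213 - 15/19) = 8 - 16846/23047 = 167530/23047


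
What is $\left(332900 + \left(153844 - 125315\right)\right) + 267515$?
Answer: $628944$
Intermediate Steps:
$\left(332900 + \left(153844 - 125315\right)\right) + 267515 = \left(332900 + 28529\right) + 267515 = 361429 + 267515 = 628944$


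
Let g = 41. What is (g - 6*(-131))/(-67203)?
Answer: -827/67203 ≈ -0.012306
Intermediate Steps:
(g - 6*(-131))/(-67203) = (41 - 6*(-131))/(-67203) = (41 + 786)*(-1/67203) = 827*(-1/67203) = -827/67203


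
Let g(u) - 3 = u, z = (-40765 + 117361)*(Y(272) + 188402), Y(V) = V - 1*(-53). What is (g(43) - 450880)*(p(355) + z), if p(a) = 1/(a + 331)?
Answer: -2235377669597401521/343 ≈ -6.5171e+15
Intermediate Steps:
Y(V) = 53 + V (Y(V) = V + 53 = 53 + V)
z = 14455733292 (z = (-40765 + 117361)*((53 + 272) + 188402) = 76596*(325 + 188402) = 76596*188727 = 14455733292)
g(u) = 3 + u
p(a) = 1/(331 + a)
(g(43) - 450880)*(p(355) + z) = ((3 + 43) - 450880)*(1/(331 + 355) + 14455733292) = (46 - 450880)*(1/686 + 14455733292) = -450834*(1/686 + 14455733292) = -450834*9916633038313/686 = -2235377669597401521/343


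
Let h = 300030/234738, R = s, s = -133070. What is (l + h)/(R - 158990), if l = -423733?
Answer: 8288828077/5713131690 ≈ 1.4508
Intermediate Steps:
R = -133070
h = 50005/39123 (h = 300030*(1/234738) = 50005/39123 ≈ 1.2781)
(l + h)/(R - 158990) = (-423733 + 50005/39123)/(-133070 - 158990) = -16577656154/39123/(-292060) = -16577656154/39123*(-1/292060) = 8288828077/5713131690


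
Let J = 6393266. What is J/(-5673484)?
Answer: -3196633/2836742 ≈ -1.1269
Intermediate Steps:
J/(-5673484) = 6393266/(-5673484) = 6393266*(-1/5673484) = -3196633/2836742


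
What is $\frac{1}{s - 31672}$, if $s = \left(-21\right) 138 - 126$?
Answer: $- \frac{1}{34696} \approx -2.8822 \cdot 10^{-5}$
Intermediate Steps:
$s = -3024$ ($s = -2898 - 126 = -3024$)
$\frac{1}{s - 31672} = \frac{1}{-3024 - 31672} = \frac{1}{-34696} = - \frac{1}{34696}$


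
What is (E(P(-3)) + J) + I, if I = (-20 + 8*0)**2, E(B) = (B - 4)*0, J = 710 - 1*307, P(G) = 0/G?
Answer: 803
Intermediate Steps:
P(G) = 0
J = 403 (J = 710 - 307 = 403)
E(B) = 0 (E(B) = (-4 + B)*0 = 0)
I = 400 (I = (-20 + 0)**2 = (-20)**2 = 400)
(E(P(-3)) + J) + I = (0 + 403) + 400 = 403 + 400 = 803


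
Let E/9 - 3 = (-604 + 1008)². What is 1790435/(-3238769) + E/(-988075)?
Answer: -6526741799324/3200146679675 ≈ -2.0395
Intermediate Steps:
E = 1468971 (E = 27 + 9*(-604 + 1008)² = 27 + 9*404² = 27 + 9*163216 = 27 + 1468944 = 1468971)
1790435/(-3238769) + E/(-988075) = 1790435/(-3238769) + 1468971/(-988075) = 1790435*(-1/3238769) + 1468971*(-1/988075) = -1790435/3238769 - 1468971/988075 = -6526741799324/3200146679675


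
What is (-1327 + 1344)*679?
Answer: 11543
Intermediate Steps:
(-1327 + 1344)*679 = 17*679 = 11543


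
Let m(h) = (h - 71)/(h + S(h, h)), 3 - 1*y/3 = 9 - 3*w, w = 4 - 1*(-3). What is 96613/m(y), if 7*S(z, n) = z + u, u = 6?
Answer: -17680179/91 ≈ -1.9429e+5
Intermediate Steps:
w = 7 (w = 4 + 3 = 7)
y = 45 (y = 9 - 3*(9 - 3*7) = 9 - 3*(9 - 21) = 9 - 3*(-12) = 9 + 36 = 45)
S(z, n) = 6/7 + z/7 (S(z, n) = (z + 6)/7 = (6 + z)/7 = 6/7 + z/7)
m(h) = (-71 + h)/(6/7 + 8*h/7) (m(h) = (h - 71)/(h + (6/7 + h/7)) = (-71 + h)/(6/7 + 8*h/7))
96613/m(y) = 96613/((7*(-71 + 45)/(2*(3 + 4*45)))) = 96613/(((7/2)*(-26)/(3 + 180))) = 96613/(((7/2)*(-26)/183)) = 96613/(((7/2)*(1/183)*(-26))) = 96613/(-91/183) = 96613*(-183/91) = -17680179/91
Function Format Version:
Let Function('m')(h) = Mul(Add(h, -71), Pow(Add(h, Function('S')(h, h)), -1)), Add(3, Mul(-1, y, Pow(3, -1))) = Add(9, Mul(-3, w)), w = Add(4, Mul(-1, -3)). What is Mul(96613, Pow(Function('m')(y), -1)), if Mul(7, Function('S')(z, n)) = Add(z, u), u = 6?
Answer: Rational(-17680179, 91) ≈ -1.9429e+5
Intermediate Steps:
w = 7 (w = Add(4, 3) = 7)
y = 45 (y = Add(9, Mul(-3, Add(9, Mul(-3, 7)))) = Add(9, Mul(-3, Add(9, -21))) = Add(9, Mul(-3, -12)) = Add(9, 36) = 45)
Function('S')(z, n) = Add(Rational(6, 7), Mul(Rational(1, 7), z)) (Function('S')(z, n) = Mul(Rational(1, 7), Add(z, 6)) = Mul(Rational(1, 7), Add(6, z)) = Add(Rational(6, 7), Mul(Rational(1, 7), z)))
Function('m')(h) = Mul(Pow(Add(Rational(6, 7), Mul(Rational(8, 7), h)), -1), Add(-71, h)) (Function('m')(h) = Mul(Add(h, -71), Pow(Add(h, Add(Rational(6, 7), Mul(Rational(1, 7), h))), -1)) = Mul(Add(-71, h), Pow(Add(Rational(6, 7), Mul(Rational(8, 7), h)), -1)) = Mul(Pow(Add(Rational(6, 7), Mul(Rational(8, 7), h)), -1), Add(-71, h)))
Mul(96613, Pow(Function('m')(y), -1)) = Mul(96613, Pow(Mul(Rational(7, 2), Pow(Add(3, Mul(4, 45)), -1), Add(-71, 45)), -1)) = Mul(96613, Pow(Mul(Rational(7, 2), Pow(Add(3, 180), -1), -26), -1)) = Mul(96613, Pow(Mul(Rational(7, 2), Pow(183, -1), -26), -1)) = Mul(96613, Pow(Mul(Rational(7, 2), Rational(1, 183), -26), -1)) = Mul(96613, Pow(Rational(-91, 183), -1)) = Mul(96613, Rational(-183, 91)) = Rational(-17680179, 91)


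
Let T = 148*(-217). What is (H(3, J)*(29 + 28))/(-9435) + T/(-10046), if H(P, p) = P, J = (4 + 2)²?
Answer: 50216099/15797335 ≈ 3.1788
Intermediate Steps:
T = -32116
J = 36 (J = 6² = 36)
(H(3, J)*(29 + 28))/(-9435) + T/(-10046) = (3*(29 + 28))/(-9435) - 32116/(-10046) = (3*57)*(-1/9435) - 32116*(-1/10046) = 171*(-1/9435) + 16058/5023 = -57/3145 + 16058/5023 = 50216099/15797335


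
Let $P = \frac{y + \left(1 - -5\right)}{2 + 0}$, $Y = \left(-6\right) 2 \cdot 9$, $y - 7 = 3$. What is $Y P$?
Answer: $-864$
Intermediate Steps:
$y = 10$ ($y = 7 + 3 = 10$)
$Y = -108$ ($Y = \left(-12\right) 9 = -108$)
$P = 8$ ($P = \frac{10 + \left(1 - -5\right)}{2 + 0} = \frac{10 + \left(1 + 5\right)}{2} = \left(10 + 6\right) \frac{1}{2} = 16 \cdot \frac{1}{2} = 8$)
$Y P = \left(-108\right) 8 = -864$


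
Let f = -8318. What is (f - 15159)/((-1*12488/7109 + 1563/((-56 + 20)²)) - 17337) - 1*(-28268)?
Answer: 1505205821564020/53245143683 ≈ 28269.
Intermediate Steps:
(f - 15159)/((-1*12488/7109 + 1563/((-56 + 20)²)) - 17337) - 1*(-28268) = (-8318 - 15159)/((-1*12488/7109 + 1563/((-56 + 20)²)) - 17337) - 1*(-28268) = -23477/((-12488*1/7109 + 1563/((-36)²)) - 17337) + 28268 = -23477/((-12488/7109 + 1563/1296) - 17337) + 28268 = -23477/((-12488/7109 + 1563*(1/1296)) - 17337) + 28268 = -23477/((-12488/7109 + 521/432) - 17337) + 28268 = -23477/(-1691027/3071088 - 17337) + 28268 = -23477/(-53245143683/3071088) + 28268 = -23477*(-3071088/53245143683) + 28268 = 72099932976/53245143683 + 28268 = 1505205821564020/53245143683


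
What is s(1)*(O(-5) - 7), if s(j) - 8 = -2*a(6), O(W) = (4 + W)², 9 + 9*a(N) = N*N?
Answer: -12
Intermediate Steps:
a(N) = -1 + N²/9 (a(N) = -1 + (N*N)/9 = -1 + N²/9)
s(j) = 2 (s(j) = 8 - 2*(-1 + (⅑)*6²) = 8 - 2*(-1 + (⅑)*36) = 8 - 2*(-1 + 4) = 8 - 2*3 = 8 - 6 = 2)
s(1)*(O(-5) - 7) = 2*((4 - 5)² - 7) = 2*((-1)² - 7) = 2*(1 - 7) = 2*(-6) = -12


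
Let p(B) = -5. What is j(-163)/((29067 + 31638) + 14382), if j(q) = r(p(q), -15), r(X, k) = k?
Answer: -5/25029 ≈ -0.00019977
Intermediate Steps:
j(q) = -15
j(-163)/((29067 + 31638) + 14382) = -15/((29067 + 31638) + 14382) = -15/(60705 + 14382) = -15/75087 = -15*1/75087 = -5/25029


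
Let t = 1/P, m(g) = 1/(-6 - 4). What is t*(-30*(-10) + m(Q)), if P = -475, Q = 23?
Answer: -2999/4750 ≈ -0.63137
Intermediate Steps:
m(g) = -⅒ (m(g) = 1/(-10) = -⅒)
t = -1/475 (t = 1/(-475) = -1/475 ≈ -0.0021053)
t*(-30*(-10) + m(Q)) = -(-30*(-10) - ⅒)/475 = -(300 - ⅒)/475 = -1/475*2999/10 = -2999/4750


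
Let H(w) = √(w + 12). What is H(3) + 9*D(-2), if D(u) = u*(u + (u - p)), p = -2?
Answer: 36 + √15 ≈ 39.873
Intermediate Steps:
H(w) = √(12 + w)
D(u) = u*(2 + 2*u) (D(u) = u*(u + (u - 1*(-2))) = u*(u + (u + 2)) = u*(u + (2 + u)) = u*(2 + 2*u))
H(3) + 9*D(-2) = √(12 + 3) + 9*(2*(-2)*(1 - 2)) = √15 + 9*(2*(-2)*(-1)) = √15 + 9*4 = √15 + 36 = 36 + √15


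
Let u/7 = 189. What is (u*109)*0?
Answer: 0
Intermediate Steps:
u = 1323 (u = 7*189 = 1323)
(u*109)*0 = (1323*109)*0 = 144207*0 = 0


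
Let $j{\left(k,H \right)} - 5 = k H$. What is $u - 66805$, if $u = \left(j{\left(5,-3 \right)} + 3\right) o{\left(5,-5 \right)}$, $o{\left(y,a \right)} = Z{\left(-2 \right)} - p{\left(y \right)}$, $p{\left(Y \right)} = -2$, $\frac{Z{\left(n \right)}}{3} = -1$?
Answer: $-66798$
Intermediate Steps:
$Z{\left(n \right)} = -3$ ($Z{\left(n \right)} = 3 \left(-1\right) = -3$)
$j{\left(k,H \right)} = 5 + H k$ ($j{\left(k,H \right)} = 5 + k H = 5 + H k$)
$o{\left(y,a \right)} = -1$ ($o{\left(y,a \right)} = -3 - -2 = -3 + 2 = -1$)
$u = 7$ ($u = \left(\left(5 - 15\right) + 3\right) \left(-1\right) = \left(-10 + 3\right) \left(-1\right) = \left(-7\right) \left(-1\right) = 7$)
$u - 66805 = 7 - 66805 = -66798$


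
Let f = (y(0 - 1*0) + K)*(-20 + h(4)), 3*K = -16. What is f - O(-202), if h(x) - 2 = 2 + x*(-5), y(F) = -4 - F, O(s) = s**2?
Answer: -40468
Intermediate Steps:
K = -16/3 (K = (1/3)*(-16) = -16/3 ≈ -5.3333)
h(x) = 4 - 5*x (h(x) = 2 + (2 + x*(-5)) = 2 + (2 - 5*x) = 4 - 5*x)
f = 336 (f = ((-4 - (0 - 1*0)) - 16/3)*(-20 + (4 - 5*4)) = ((-4 - (0 + 0)) - 16/3)*(-20 + (4 - 20)) = ((-4 - 1*0) - 16/3)*(-20 - 16) = ((-4 + 0) - 16/3)*(-36) = (-4 - 16/3)*(-36) = -28/3*(-36) = 336)
f - O(-202) = 336 - 1*(-202)**2 = 336 - 1*40804 = 336 - 40804 = -40468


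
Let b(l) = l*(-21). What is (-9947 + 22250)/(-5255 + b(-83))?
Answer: -12303/3512 ≈ -3.5031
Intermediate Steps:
b(l) = -21*l
(-9947 + 22250)/(-5255 + b(-83)) = (-9947 + 22250)/(-5255 - 21*(-83)) = 12303/(-5255 + 1743) = 12303/(-3512) = 12303*(-1/3512) = -12303/3512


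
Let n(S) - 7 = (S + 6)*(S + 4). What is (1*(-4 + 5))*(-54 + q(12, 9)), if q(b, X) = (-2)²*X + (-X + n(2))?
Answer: 28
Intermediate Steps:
n(S) = 7 + (4 + S)*(6 + S) (n(S) = 7 + (S + 6)*(S + 4) = 7 + (6 + S)*(4 + S) = 7 + (4 + S)*(6 + S))
q(b, X) = 55 + 3*X (q(b, X) = (-2)²*X + (-X + (31 + 2² + 10*2)) = 4*X + (-X + (31 + 4 + 20)) = 4*X + (-X + 55) = 4*X + (55 - X) = 55 + 3*X)
(1*(-4 + 5))*(-54 + q(12, 9)) = (1*(-4 + 5))*(-54 + (55 + 3*9)) = (1*1)*(-54 + (55 + 27)) = 1*(-54 + 82) = 1*28 = 28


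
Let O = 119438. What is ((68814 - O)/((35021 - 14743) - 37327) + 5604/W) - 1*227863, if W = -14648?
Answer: -14226108983555/62433438 ≈ -2.2786e+5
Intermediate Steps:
((68814 - O)/((35021 - 14743) - 37327) + 5604/W) - 1*227863 = ((68814 - 1*119438)/((35021 - 14743) - 37327) + 5604/(-14648)) - 1*227863 = ((68814 - 119438)/(20278 - 37327) + 5604*(-1/14648)) - 227863 = (-50624/(-17049) - 1401/3662) - 227863 = (-50624*(-1/17049) - 1401/3662) - 227863 = (50624/17049 - 1401/3662) - 227863 = 161499439/62433438 - 227863 = -14226108983555/62433438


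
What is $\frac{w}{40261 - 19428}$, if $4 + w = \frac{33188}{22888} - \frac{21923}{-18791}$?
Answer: $- \frac{148736075}{2240007950966} \approx -6.64 \cdot 10^{-5}$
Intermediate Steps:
$w = - \frac{148736075}{107522102}$ ($w = -4 + \left(\frac{33188}{22888} - \frac{21923}{-18791}\right) = -4 + \left(33188 \cdot \frac{1}{22888} - - \frac{21923}{18791}\right) = -4 + \left(\frac{8297}{5722} + \frac{21923}{18791}\right) = -4 + \frac{281352333}{107522102} = - \frac{148736075}{107522102} \approx -1.3833$)
$\frac{w}{40261 - 19428} = - \frac{148736075}{107522102 \left(40261 - 19428\right)} = - \frac{148736075}{107522102 \cdot 20833} = \left(- \frac{148736075}{107522102}\right) \frac{1}{20833} = - \frac{148736075}{2240007950966}$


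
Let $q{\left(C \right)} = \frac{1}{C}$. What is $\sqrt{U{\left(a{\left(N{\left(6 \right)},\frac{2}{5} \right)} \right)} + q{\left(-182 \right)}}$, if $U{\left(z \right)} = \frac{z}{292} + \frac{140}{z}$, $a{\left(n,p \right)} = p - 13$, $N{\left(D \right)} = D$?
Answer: $\frac{i \sqrt{443226506905}}{199290} \approx 3.3406 i$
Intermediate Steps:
$a{\left(n,p \right)} = -13 + p$
$U{\left(z \right)} = \frac{140}{z} + \frac{z}{292}$ ($U{\left(z \right)} = z \frac{1}{292} + \frac{140}{z} = \frac{z}{292} + \frac{140}{z} = \frac{140}{z} + \frac{z}{292}$)
$\sqrt{U{\left(a{\left(N{\left(6 \right)},\frac{2}{5} \right)} \right)} + q{\left(-182 \right)}} = \sqrt{\left(\frac{140}{-13 + \frac{2}{5}} + \frac{-13 + \frac{2}{5}}{292}\right) + \frac{1}{-182}} = \sqrt{\left(\frac{140}{-13 + 2 \cdot \frac{1}{5}} + \frac{-13 + 2 \cdot \frac{1}{5}}{292}\right) - \frac{1}{182}} = \sqrt{\left(\frac{140}{-13 + \frac{2}{5}} + \frac{-13 + \frac{2}{5}}{292}\right) - \frac{1}{182}} = \sqrt{\left(\frac{140}{- \frac{63}{5}} + \frac{1}{292} \left(- \frac{63}{5}\right)\right) - \frac{1}{182}} = \sqrt{\left(140 \left(- \frac{5}{63}\right) - \frac{63}{1460}\right) - \frac{1}{182}} = \sqrt{\left(- \frac{100}{9} - \frac{63}{1460}\right) - \frac{1}{182}} = \sqrt{- \frac{146567}{13140} - \frac{1}{182}} = \sqrt{- \frac{13344167}{1195740}} = \frac{i \sqrt{443226506905}}{199290}$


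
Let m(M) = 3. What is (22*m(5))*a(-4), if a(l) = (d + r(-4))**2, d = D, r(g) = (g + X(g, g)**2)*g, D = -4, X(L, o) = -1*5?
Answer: 511104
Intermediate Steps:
X(L, o) = -5
r(g) = g*(25 + g) (r(g) = (g + (-5)**2)*g = (g + 25)*g = (25 + g)*g = g*(25 + g))
d = -4
a(l) = 7744 (a(l) = (-4 - 4*(25 - 4))**2 = (-4 - 4*21)**2 = (-4 - 84)**2 = (-88)**2 = 7744)
(22*m(5))*a(-4) = (22*3)*7744 = 66*7744 = 511104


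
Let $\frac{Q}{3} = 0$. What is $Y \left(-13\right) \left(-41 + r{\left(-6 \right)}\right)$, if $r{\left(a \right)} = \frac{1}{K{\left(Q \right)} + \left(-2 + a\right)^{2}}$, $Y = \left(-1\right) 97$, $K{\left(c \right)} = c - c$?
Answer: $- \frac{3307603}{64} \approx -51681.0$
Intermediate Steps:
$Q = 0$ ($Q = 3 \cdot 0 = 0$)
$K{\left(c \right)} = 0$
$Y = -97$
$r{\left(a \right)} = \frac{1}{\left(-2 + a\right)^{2}}$ ($r{\left(a \right)} = \frac{1}{0 + \left(-2 + a\right)^{2}} = \frac{1}{\left(-2 + a\right)^{2}}$)
$Y \left(-13\right) \left(-41 + r{\left(-6 \right)}\right) = \left(-97\right) \left(-13\right) \left(-41 + \frac{1}{\left(-2 - 6\right)^{2}}\right) = 1261 \left(-41 + \frac{1}{64}\right) = 1261 \left(- \frac{2623}{64}\right) = - \frac{3307603}{64}$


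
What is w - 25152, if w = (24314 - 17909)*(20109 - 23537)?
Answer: -21981492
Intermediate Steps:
w = -21956340 (w = 6405*(-3428) = -21956340)
w - 25152 = -21956340 - 25152 = -21981492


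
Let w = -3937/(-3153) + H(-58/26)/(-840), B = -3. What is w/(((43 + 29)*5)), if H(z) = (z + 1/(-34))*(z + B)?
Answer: 92099471/26855992800 ≈ 0.0034294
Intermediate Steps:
H(z) = (-3 + z)*(-1/34 + z) (H(z) = (z + 1/(-34))*(z - 3) = (z - 1/34)*(-3 + z) = (-1/34 + z)*(-3 + z) = (-3 + z)*(-1/34 + z))
w = 92099471/74599980 (w = -3937/(-3153) + (3/34 + (-58/26)**2 - (-2987)/(17*26))/(-840) = -3937*(-1/3153) + (3/34 + (-58*1/26)**2 - (-2987)/(17*26))*(-1/840) = 3937/3153 + (3/34 + (-29/13)**2 - 103/34*(-29/13))*(-1/840) = 3937/3153 + (3/34 + 841/169 + 2987/442)*(-1/840) = 3937/3153 + (1998/169)*(-1/840) = 3937/3153 - 333/23660 = 92099471/74599980 ≈ 1.2346)
w/(((43 + 29)*5)) = 92099471/(74599980*(((43 + 29)*5))) = 92099471/(74599980*((72*5))) = (92099471/74599980)/360 = (92099471/74599980)*(1/360) = 92099471/26855992800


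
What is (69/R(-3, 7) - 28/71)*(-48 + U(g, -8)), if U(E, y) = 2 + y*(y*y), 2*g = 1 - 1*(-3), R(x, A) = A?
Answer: -2624274/497 ≈ -5280.2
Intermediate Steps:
g = 2 (g = (1 - 1*(-3))/2 = (1 + 3)/2 = (1/2)*4 = 2)
U(E, y) = 2 + y**3 (U(E, y) = 2 + y*y**2 = 2 + y**3)
(69/R(-3, 7) - 28/71)*(-48 + U(g, -8)) = (69/7 - 28/71)*(-48 + (2 + (-8)**3)) = (69*(1/7) - 28*1/71)*(-48 + (2 - 512)) = (69/7 - 28/71)*(-48 - 510) = (4703/497)*(-558) = -2624274/497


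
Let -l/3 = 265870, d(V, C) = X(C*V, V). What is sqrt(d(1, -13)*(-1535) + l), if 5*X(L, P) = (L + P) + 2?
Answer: 2*I*sqrt(198635) ≈ 891.37*I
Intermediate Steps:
X(L, P) = 2/5 + L/5 + P/5 (X(L, P) = ((L + P) + 2)/5 = (2 + L + P)/5 = 2/5 + L/5 + P/5)
d(V, C) = 2/5 + V/5 + C*V/5 (d(V, C) = 2/5 + (C*V)/5 + V/5 = 2/5 + C*V/5 + V/5 = 2/5 + V/5 + C*V/5)
l = -797610 (l = -3*265870 = -797610)
sqrt(d(1, -13)*(-1535) + l) = sqrt((2/5 + (1/5)*1 + (1/5)*(-13)*1)*(-1535) - 797610) = sqrt((2/5 + 1/5 - 13/5)*(-1535) - 797610) = sqrt(-2*(-1535) - 797610) = sqrt(3070 - 797610) = sqrt(-794540) = 2*I*sqrt(198635)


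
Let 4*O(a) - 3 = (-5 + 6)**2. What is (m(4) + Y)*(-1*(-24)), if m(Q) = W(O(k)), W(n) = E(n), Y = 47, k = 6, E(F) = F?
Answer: 1152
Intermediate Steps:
O(a) = 1 (O(a) = 3/4 + (-5 + 6)**2/4 = 3/4 + (1/4)*1**2 = 3/4 + (1/4)*1 = 3/4 + 1/4 = 1)
W(n) = n
m(Q) = 1
(m(4) + Y)*(-1*(-24)) = (1 + 47)*(-1*(-24)) = 48*24 = 1152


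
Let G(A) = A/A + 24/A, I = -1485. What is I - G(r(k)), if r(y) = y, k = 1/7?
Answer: -1654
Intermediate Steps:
k = 1/7 ≈ 0.14286
G(A) = 1 + 24/A
I - G(r(k)) = -1485 - (24 + 1/7)/1/7 = -1485 - 7*169/7 = -1485 - 1*169 = -1485 - 169 = -1654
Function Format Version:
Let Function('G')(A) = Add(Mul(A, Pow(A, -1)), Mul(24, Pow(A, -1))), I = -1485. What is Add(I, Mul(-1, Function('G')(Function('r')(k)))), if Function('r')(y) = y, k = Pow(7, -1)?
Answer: -1654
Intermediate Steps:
k = Rational(1, 7) ≈ 0.14286
Function('G')(A) = Add(1, Mul(24, Pow(A, -1)))
Add(I, Mul(-1, Function('G')(Function('r')(k)))) = Add(-1485, Mul(-1, Mul(Pow(Rational(1, 7), -1), Add(24, Rational(1, 7))))) = Add(-1485, Mul(-1, Mul(7, Rational(169, 7)))) = Add(-1485, Mul(-1, 169)) = Add(-1485, -169) = -1654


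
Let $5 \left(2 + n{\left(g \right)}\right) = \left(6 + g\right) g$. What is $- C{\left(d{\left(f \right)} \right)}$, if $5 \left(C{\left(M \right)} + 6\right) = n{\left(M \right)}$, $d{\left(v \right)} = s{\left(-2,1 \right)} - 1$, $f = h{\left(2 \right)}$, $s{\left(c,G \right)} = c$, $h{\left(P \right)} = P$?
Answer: $\frac{169}{25} \approx 6.76$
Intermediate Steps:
$n{\left(g \right)} = -2 + \frac{g \left(6 + g\right)}{5}$ ($n{\left(g \right)} = -2 + \frac{\left(6 + g\right) g}{5} = -2 + \frac{g \left(6 + g\right)}{5}$)
$f = 2$
$d{\left(v \right)} = -3$ ($d{\left(v \right)} = -2 - 1 = -3$)
$C{\left(M \right)} = - \frac{32}{5} + \frac{M^{2}}{25} + \frac{6 M}{25}$ ($C{\left(M \right)} = -6 + \frac{-2 + \frac{M^{2}}{5} + \frac{6 M}{5}}{5} = -6 + \left(- \frac{2}{5} + \frac{M^{2}}{25} + \frac{6 M}{25}\right) = - \frac{32}{5} + \frac{M^{2}}{25} + \frac{6 M}{25}$)
$- C{\left(d{\left(f \right)} \right)} = - (- \frac{32}{5} + \frac{\left(-3\right)^{2}}{25} + \frac{6}{25} \left(-3\right)) = - (- \frac{32}{5} + \frac{1}{25} \cdot 9 - \frac{18}{25}) = - (- \frac{32}{5} + \frac{9}{25} - \frac{18}{25}) = \left(-1\right) \left(- \frac{169}{25}\right) = \frac{169}{25}$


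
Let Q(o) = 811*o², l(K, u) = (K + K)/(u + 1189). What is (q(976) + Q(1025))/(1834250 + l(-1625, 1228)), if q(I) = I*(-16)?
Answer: 686461241001/1477793000 ≈ 464.52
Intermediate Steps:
l(K, u) = 2*K/(1189 + u) (l(K, u) = (2*K)/(1189 + u) = 2*K/(1189 + u))
q(I) = -16*I
(q(976) + Q(1025))/(1834250 + l(-1625, 1228)) = (-16*976 + 811*1025²)/(1834250 + 2*(-1625)/(1189 + 1228)) = (-15616 + 811*1050625)/(1834250 + 2*(-1625)/2417) = (-15616 + 852056875)/(1834250 + 2*(-1625)*(1/2417)) = 852041259/(1834250 - 3250/2417) = 852041259/(4433379000/2417) = 852041259*(2417/4433379000) = 686461241001/1477793000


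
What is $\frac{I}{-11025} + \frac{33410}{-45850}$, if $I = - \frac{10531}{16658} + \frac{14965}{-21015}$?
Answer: $- \frac{73671005867713}{101118854588850} \approx -0.72856$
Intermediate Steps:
$I = - \frac{94119187}{70013574}$ ($I = \left(-10531\right) \frac{1}{16658} + 14965 \left(- \frac{1}{21015}\right) = - \frac{10531}{16658} - \frac{2993}{4203} = - \frac{94119187}{70013574} \approx -1.3443$)
$\frac{I}{-11025} + \frac{33410}{-45850} = - \frac{94119187}{70013574 \left(-11025\right)} + \frac{33410}{-45850} = \left(- \frac{94119187}{70013574}\right) \left(- \frac{1}{11025}\right) + 33410 \left(- \frac{1}{45850}\right) = \frac{94119187}{771899653350} - \frac{3341}{4585} = - \frac{73671005867713}{101118854588850}$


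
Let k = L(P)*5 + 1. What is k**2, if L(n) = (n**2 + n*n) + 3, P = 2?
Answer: 3136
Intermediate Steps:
L(n) = 3 + 2*n**2 (L(n) = (n**2 + n**2) + 3 = 2*n**2 + 3 = 3 + 2*n**2)
k = 56 (k = (3 + 2*2**2)*5 + 1 = (3 + 2*4)*5 + 1 = (3 + 8)*5 + 1 = 11*5 + 1 = 55 + 1 = 56)
k**2 = 56**2 = 3136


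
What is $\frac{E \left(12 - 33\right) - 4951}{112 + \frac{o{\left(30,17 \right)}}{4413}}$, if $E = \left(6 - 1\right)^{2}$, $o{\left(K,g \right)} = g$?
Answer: $- \frac{24165588}{494273} \approx -48.891$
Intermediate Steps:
$E = 25$ ($E = 5^{2} = 25$)
$\frac{E \left(12 - 33\right) - 4951}{112 + \frac{o{\left(30,17 \right)}}{4413}} = \frac{25 \left(12 - 33\right) - 4951}{112 + \frac{17}{4413}} = \frac{25 \left(-21\right) - 4951}{112 + 17 \cdot \frac{1}{4413}} = \frac{-525 - 4951}{112 + \frac{17}{4413}} = - \frac{5476}{\frac{494273}{4413}} = \left(-5476\right) \frac{4413}{494273} = - \frac{24165588}{494273}$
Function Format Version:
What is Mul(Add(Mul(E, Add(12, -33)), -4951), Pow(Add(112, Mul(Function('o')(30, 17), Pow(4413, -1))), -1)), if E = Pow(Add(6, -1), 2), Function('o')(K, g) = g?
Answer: Rational(-24165588, 494273) ≈ -48.891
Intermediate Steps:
E = 25 (E = Pow(5, 2) = 25)
Mul(Add(Mul(E, Add(12, -33)), -4951), Pow(Add(112, Mul(Function('o')(30, 17), Pow(4413, -1))), -1)) = Mul(Add(Mul(25, Add(12, -33)), -4951), Pow(Add(112, Mul(17, Pow(4413, -1))), -1)) = Mul(Add(Mul(25, -21), -4951), Pow(Add(112, Mul(17, Rational(1, 4413))), -1)) = Mul(Add(-525, -4951), Pow(Add(112, Rational(17, 4413)), -1)) = Mul(-5476, Pow(Rational(494273, 4413), -1)) = Mul(-5476, Rational(4413, 494273)) = Rational(-24165588, 494273)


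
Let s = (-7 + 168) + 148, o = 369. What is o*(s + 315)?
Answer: 230256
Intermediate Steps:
s = 309 (s = 161 + 148 = 309)
o*(s + 315) = 369*(309 + 315) = 369*624 = 230256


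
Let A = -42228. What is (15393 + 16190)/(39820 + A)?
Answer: -31583/2408 ≈ -13.116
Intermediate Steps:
(15393 + 16190)/(39820 + A) = (15393 + 16190)/(39820 - 42228) = 31583/(-2408) = 31583*(-1/2408) = -31583/2408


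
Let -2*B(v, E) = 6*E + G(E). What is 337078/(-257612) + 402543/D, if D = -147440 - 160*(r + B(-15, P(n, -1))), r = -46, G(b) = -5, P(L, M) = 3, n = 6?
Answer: -37641808109/8954593120 ≈ -4.2036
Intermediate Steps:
B(v, E) = 5/2 - 3*E (B(v, E) = -(6*E - 5)/2 = -(-5 + 6*E)/2 = 5/2 - 3*E)
D = -139040 (D = -147440 - 160*(-46 + (5/2 - 3*3)) = -147440 - 160*(-46 + (5/2 - 9)) = -147440 - 160*(-46 - 13/2) = -147440 - 160*(-105)/2 = -147440 - 1*(-8400) = -147440 + 8400 = -139040)
337078/(-257612) + 402543/D = 337078/(-257612) + 402543/(-139040) = 337078*(-1/257612) + 402543*(-1/139040) = -168539/128806 - 402543/139040 = -37641808109/8954593120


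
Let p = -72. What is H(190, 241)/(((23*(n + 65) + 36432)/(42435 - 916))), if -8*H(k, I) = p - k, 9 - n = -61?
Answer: 5438989/158148 ≈ 34.392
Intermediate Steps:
n = 70 (n = 9 - 1*(-61) = 9 + 61 = 70)
H(k, I) = 9 + k/8 (H(k, I) = -(-72 - k)/8 = 9 + k/8)
H(190, 241)/(((23*(n + 65) + 36432)/(42435 - 916))) = (9 + (⅛)*190)/(((23*(70 + 65) + 36432)/(42435 - 916))) = (9 + 95/4)/(((23*135 + 36432)/41519)) = 131/(4*(((3105 + 36432)*(1/41519)))) = 131/(4*((39537*(1/41519)))) = 131/(4*(39537/41519)) = (131/4)*(41519/39537) = 5438989/158148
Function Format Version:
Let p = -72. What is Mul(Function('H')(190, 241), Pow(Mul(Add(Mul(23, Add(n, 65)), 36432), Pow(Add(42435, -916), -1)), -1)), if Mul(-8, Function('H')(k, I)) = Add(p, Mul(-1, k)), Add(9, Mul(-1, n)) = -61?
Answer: Rational(5438989, 158148) ≈ 34.392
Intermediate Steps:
n = 70 (n = Add(9, Mul(-1, -61)) = Add(9, 61) = 70)
Function('H')(k, I) = Add(9, Mul(Rational(1, 8), k)) (Function('H')(k, I) = Mul(Rational(-1, 8), Add(-72, Mul(-1, k))) = Add(9, Mul(Rational(1, 8), k)))
Mul(Function('H')(190, 241), Pow(Mul(Add(Mul(23, Add(n, 65)), 36432), Pow(Add(42435, -916), -1)), -1)) = Mul(Add(9, Mul(Rational(1, 8), 190)), Pow(Mul(Add(Mul(23, Add(70, 65)), 36432), Pow(Add(42435, -916), -1)), -1)) = Mul(Add(9, Rational(95, 4)), Pow(Mul(Add(Mul(23, 135), 36432), Pow(41519, -1)), -1)) = Mul(Rational(131, 4), Pow(Mul(Add(3105, 36432), Rational(1, 41519)), -1)) = Mul(Rational(131, 4), Pow(Mul(39537, Rational(1, 41519)), -1)) = Mul(Rational(131, 4), Pow(Rational(39537, 41519), -1)) = Mul(Rational(131, 4), Rational(41519, 39537)) = Rational(5438989, 158148)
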